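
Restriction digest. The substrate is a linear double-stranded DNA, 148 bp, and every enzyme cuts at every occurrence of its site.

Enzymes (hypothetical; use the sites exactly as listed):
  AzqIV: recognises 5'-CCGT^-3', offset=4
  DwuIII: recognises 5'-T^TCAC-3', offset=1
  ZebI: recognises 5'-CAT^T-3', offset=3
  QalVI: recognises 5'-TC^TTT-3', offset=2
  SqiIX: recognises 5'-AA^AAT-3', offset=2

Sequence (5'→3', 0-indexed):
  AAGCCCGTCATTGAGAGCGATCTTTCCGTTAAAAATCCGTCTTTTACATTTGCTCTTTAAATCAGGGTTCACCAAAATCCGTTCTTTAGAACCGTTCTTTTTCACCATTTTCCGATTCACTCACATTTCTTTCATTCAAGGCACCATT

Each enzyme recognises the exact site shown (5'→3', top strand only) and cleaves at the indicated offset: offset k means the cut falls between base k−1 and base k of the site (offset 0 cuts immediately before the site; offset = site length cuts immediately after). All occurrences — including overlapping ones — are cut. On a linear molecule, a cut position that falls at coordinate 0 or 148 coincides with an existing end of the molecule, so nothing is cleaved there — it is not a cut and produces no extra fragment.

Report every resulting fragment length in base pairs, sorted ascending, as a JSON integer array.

[1,1,2,2,3,3,4,4,6,6,7,7,7,7,7,8,8,8,10,11,11,12,13]

Scan for sites:
  AzqIV (CCGT, off=4): starts [4, 25, 36, 78, 91] → cuts [8, 29, 40, 82, 95]
  DwuIII (TTCAC, off=1): starts [67, 100, 115] → cuts [68, 101, 116]
  ZebI (CATT, off=3): starts [8, 46, 105, 123, 132, 144] → cuts [11, 49, 108, 126, 135, 147]
  QalVI (TCTTT, off=2): starts [20, 39, 53, 82, 95, 127] → cuts [22, 41, 55, 84, 97, 129]
  SqiIX (AAAAT, off=2): starts [31, 73] → cuts [33, 75]

Pooled cuts: [8, 11, 22, 29, 33, 40, 41, 49, 55, 68, 75, 82, 84, 95, 97, 101, 108, 116, 126, 129, 135, 147]

Fragment lengths:
  [0,8): 8 bp
  [8,11): 3 bp
  [11,22): 11 bp
  [22,29): 7 bp
  [29,33): 4 bp
  [33,40): 7 bp
  [40,41): 1 bp
  [41,49): 8 bp
  [49,55): 6 bp
  [55,68): 13 bp
  [68,75): 7 bp
  [75,82): 7 bp
  [82,84): 2 bp
  [84,95): 11 bp
  [95,97): 2 bp
  [97,101): 4 bp
  [101,108): 7 bp
  [108,116): 8 bp
  [116,126): 10 bp
  [126,129): 3 bp
  [129,135): 6 bp
  [135,147): 12 bp
  [147,148): 1 bp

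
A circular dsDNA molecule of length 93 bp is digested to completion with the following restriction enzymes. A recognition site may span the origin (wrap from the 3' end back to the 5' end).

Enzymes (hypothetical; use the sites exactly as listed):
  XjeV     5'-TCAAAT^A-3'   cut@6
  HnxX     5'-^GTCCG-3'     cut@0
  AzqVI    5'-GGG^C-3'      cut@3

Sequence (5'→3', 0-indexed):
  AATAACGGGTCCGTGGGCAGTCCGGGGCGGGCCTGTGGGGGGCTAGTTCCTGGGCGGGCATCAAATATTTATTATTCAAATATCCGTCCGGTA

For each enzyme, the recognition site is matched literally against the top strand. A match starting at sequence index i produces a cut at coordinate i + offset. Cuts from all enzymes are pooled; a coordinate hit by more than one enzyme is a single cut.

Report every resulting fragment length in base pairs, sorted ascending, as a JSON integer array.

Site scan:
  XjeV TCAAATA/6: at [60, 75] ⇒ [66, 81]
  HnxX GTCCG/0: at [8, 19, 85] ⇒ [8, 19, 85]
  AzqVI GGGC/3: at [14, 24, 28, 39, 51, 55] ⇒ [17, 27, 31, 42, 54, 58]

Pooled cuts: [8, 17, 19, 27, 31, 42, 54, 58, 66, 81, 85]

Fragment lengths:
  8→17: 9 bp
  17→19: 2 bp
  19→27: 8 bp
  27→31: 4 bp
  31→42: 11 bp
  42→54: 12 bp
  54→58: 4 bp
  58→66: 8 bp
  66→81: 15 bp
  81→85: 4 bp
  85→8 (wrap): 93-85+8 = 16 bp

[2,4,4,4,8,8,9,11,12,15,16]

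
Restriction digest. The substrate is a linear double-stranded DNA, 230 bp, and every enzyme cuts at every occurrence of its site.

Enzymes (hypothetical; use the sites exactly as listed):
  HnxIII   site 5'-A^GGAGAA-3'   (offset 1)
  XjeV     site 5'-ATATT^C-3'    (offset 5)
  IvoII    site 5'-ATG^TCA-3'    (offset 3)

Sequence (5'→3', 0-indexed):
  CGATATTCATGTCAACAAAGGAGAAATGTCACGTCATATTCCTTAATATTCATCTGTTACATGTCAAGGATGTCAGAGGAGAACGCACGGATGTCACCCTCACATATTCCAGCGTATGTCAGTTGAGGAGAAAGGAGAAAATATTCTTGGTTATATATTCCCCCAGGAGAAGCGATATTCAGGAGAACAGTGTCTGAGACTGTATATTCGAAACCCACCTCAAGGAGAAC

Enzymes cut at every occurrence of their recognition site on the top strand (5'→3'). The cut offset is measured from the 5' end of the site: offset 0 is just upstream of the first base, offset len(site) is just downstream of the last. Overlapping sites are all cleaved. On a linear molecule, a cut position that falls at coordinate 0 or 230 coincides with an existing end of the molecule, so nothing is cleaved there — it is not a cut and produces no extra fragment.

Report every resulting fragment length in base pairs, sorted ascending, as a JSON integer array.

[2,4,5,6,7,7,7,8,8,9,9,10,10,12,12,13,14,14,15,15,16,27]

Site scan:
  HnxIII AGGAGAA/1: at [18, 76, 125, 132, 164, 180, 222] ⇒ [19, 77, 126, 133, 165, 181, 223]
  XjeV ATATTC/5: at [2, 35, 45, 103, 140, 154, 174, 203] ⇒ [7, 40, 50, 108, 145, 159, 179, 208]
  IvoII ATGTCA/3: at [8, 25, 60, 69, 90, 115] ⇒ [11, 28, 63, 72, 93, 118]

All cut coordinates (distinct, sorted): [7, 11, 19, 28, 40, 50, 63, 72, 77, 93, 108, 118, 126, 133, 145, 159, 165, 179, 181, 208, 223]

Fragments:
  [0,7): 7 bp
  [7,11): 4 bp
  [11,19): 8 bp
  [19,28): 9 bp
  [28,40): 12 bp
  [40,50): 10 bp
  [50,63): 13 bp
  [63,72): 9 bp
  [72,77): 5 bp
  [77,93): 16 bp
  [93,108): 15 bp
  [108,118): 10 bp
  [118,126): 8 bp
  [126,133): 7 bp
  [133,145): 12 bp
  [145,159): 14 bp
  [159,165): 6 bp
  [165,179): 14 bp
  [179,181): 2 bp
  [181,208): 27 bp
  [208,223): 15 bp
  [223,230): 7 bp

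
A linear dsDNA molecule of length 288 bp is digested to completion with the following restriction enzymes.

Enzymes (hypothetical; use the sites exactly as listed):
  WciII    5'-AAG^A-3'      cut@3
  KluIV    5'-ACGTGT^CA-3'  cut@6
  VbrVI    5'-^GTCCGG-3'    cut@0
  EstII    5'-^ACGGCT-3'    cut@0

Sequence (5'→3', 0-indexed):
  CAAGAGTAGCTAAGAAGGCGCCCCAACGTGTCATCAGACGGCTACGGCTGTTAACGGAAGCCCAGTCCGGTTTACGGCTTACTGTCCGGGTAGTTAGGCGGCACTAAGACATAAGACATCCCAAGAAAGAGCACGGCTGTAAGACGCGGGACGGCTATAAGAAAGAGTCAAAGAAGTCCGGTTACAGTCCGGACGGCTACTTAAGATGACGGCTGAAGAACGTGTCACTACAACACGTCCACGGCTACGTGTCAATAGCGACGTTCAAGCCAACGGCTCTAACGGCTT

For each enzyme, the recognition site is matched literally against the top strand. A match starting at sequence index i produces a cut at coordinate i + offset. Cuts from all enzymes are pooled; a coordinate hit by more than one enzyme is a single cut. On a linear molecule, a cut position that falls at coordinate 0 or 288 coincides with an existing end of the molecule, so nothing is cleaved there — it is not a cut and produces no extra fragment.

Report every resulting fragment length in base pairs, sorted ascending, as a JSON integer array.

[2,3,3,4,4,4,6,6,6,7,7,7,7,8,9,9,10,10,10,10,11,11,11,12,13,15,17,20,21,25]

Scan for sites:
  WciII (AAGA, off=3): starts [1, 11, 105, 112, 122, 126, 140, 158, 162, 170, 202, 215] → cuts [4, 14, 108, 115, 125, 129, 143, 161, 165, 173, 205, 218]
  KluIV (ACGTGTCA, off=6): starts [25, 219, 246] → cuts [31, 225, 252]
  VbrVI (GTCCGG, off=0): starts [64, 83, 175, 186] → cuts [64, 83, 175, 186]
  EstII (ACGGCT, off=0): starts [37, 43, 73, 132, 150, 192, 208, 240, 272, 281] → cuts [37, 43, 73, 132, 150, 192, 208, 240, 272, 281]

All cut coordinates (distinct, sorted): [4, 14, 31, 37, 43, 64, 73, 83, 108, 115, 125, 129, 132, 143, 150, 161, 165, 173, 175, 186, 192, 205, 208, 218, 225, 240, 252, 272, 281]

Fragments:
  [0,4): 4 bp
  [4,14): 10 bp
  [14,31): 17 bp
  [31,37): 6 bp
  [37,43): 6 bp
  [43,64): 21 bp
  [64,73): 9 bp
  [73,83): 10 bp
  [83,108): 25 bp
  [108,115): 7 bp
  [115,125): 10 bp
  [125,129): 4 bp
  [129,132): 3 bp
  [132,143): 11 bp
  [143,150): 7 bp
  [150,161): 11 bp
  [161,165): 4 bp
  [165,173): 8 bp
  [173,175): 2 bp
  [175,186): 11 bp
  [186,192): 6 bp
  [192,205): 13 bp
  [205,208): 3 bp
  [208,218): 10 bp
  [218,225): 7 bp
  [225,240): 15 bp
  [240,252): 12 bp
  [252,272): 20 bp
  [272,281): 9 bp
  [281,288): 7 bp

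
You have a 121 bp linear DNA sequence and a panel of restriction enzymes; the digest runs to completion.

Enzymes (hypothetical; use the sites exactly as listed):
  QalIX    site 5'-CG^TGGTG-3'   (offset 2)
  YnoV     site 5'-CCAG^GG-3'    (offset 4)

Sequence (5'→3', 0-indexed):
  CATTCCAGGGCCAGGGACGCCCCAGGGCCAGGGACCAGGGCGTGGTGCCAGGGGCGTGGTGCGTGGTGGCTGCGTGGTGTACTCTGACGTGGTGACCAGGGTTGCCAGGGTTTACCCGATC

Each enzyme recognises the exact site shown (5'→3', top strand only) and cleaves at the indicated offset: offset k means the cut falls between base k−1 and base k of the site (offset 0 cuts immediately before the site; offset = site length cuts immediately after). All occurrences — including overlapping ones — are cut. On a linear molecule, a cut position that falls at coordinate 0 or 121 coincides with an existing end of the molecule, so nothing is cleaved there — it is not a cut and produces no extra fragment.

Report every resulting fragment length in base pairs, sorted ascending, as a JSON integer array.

Per-enzyme occurrences:
  QalIX CGTGGTG/2: at [40, 54, 61, 72, 87] ⇒ [42, 56, 63, 74, 89]
  YnoV CCAGGG/4: at [4, 10, 21, 27, 34, 47, 95, 104] ⇒ [8, 14, 25, 31, 38, 51, 99, 108]

All cut coordinates (distinct, sorted): [8, 14, 25, 31, 38, 42, 51, 56, 63, 74, 89, 99, 108]

Fragments:
  [0,8): 8 bp
  [8,14): 6 bp
  [14,25): 11 bp
  [25,31): 6 bp
  [31,38): 7 bp
  [38,42): 4 bp
  [42,51): 9 bp
  [51,56): 5 bp
  [56,63): 7 bp
  [63,74): 11 bp
  [74,89): 15 bp
  [89,99): 10 bp
  [99,108): 9 bp
  [108,121): 13 bp

[4,5,6,6,7,7,8,9,9,10,11,11,13,15]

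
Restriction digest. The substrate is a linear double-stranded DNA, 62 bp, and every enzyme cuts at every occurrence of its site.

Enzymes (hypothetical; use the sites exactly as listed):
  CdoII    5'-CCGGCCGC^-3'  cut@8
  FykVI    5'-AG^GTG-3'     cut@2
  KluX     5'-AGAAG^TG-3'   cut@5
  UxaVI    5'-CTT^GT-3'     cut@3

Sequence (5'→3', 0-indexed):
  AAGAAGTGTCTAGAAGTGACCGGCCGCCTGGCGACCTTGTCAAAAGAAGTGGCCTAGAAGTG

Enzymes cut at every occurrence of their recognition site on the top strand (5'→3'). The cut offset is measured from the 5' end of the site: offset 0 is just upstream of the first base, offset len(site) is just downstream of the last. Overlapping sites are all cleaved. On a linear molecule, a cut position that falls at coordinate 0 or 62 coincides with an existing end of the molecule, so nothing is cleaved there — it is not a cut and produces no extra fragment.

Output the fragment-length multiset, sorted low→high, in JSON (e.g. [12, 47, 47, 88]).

[2,6,10,11,11,11,11]

Site scan:
  CdoII (CCGGCCGC, off=8): starts [19] → cuts [27]
  FykVI (AGGTG, off=2): no sites
  KluX (AGAAGTG, off=5): starts [1, 11, 44, 55] → cuts [6, 16, 49, 60]
  UxaVI (CTTGT, off=3): starts [35] → cuts [38]

All cut coordinates (distinct, sorted): [6, 16, 27, 38, 49, 60]

Fragment lengths:
  [0,6): 6 bp
  [6,16): 10 bp
  [16,27): 11 bp
  [27,38): 11 bp
  [38,49): 11 bp
  [49,60): 11 bp
  [60,62): 2 bp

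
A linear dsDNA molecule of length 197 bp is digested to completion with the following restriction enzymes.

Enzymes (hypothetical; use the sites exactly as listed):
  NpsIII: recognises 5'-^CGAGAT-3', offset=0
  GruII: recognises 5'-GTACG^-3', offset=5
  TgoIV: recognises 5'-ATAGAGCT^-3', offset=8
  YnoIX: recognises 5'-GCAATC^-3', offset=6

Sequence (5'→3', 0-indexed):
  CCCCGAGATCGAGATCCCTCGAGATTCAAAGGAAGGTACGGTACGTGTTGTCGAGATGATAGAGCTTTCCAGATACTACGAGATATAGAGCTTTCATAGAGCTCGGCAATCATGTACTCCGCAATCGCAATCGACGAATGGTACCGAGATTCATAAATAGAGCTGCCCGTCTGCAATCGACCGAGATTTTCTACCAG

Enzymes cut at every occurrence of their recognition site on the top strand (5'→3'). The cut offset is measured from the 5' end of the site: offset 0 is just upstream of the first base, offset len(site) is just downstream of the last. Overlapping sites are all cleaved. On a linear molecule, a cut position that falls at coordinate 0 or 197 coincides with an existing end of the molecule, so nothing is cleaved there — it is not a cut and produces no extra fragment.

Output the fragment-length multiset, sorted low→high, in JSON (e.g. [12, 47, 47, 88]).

[3,3,5,6,6,6,8,10,11,12,12,14,14,15,15,16,20,21]

Scan for sites:
  NpsIII (CGAGAT, off=0): starts [3, 9, 19, 51, 78, 144, 181] → cuts [3, 9, 19, 51, 78, 144, 181]
  GruII (GTACG, off=5): starts [35, 40] → cuts [40, 45]
  TgoIV (ATAGAGCT, off=8): starts [58, 84, 95, 156] → cuts [66, 92, 103, 164]
  YnoIX (GCAATC, off=6): starts [105, 120, 126, 172] → cuts [111, 126, 132, 178]

All cut coordinates (distinct, sorted): [3, 9, 19, 40, 45, 51, 66, 78, 92, 103, 111, 126, 132, 144, 164, 178, 181]

Fragment lengths:
  [0,3): 3 bp
  [3,9): 6 bp
  [9,19): 10 bp
  [19,40): 21 bp
  [40,45): 5 bp
  [45,51): 6 bp
  [51,66): 15 bp
  [66,78): 12 bp
  [78,92): 14 bp
  [92,103): 11 bp
  [103,111): 8 bp
  [111,126): 15 bp
  [126,132): 6 bp
  [132,144): 12 bp
  [144,164): 20 bp
  [164,178): 14 bp
  [178,181): 3 bp
  [181,197): 16 bp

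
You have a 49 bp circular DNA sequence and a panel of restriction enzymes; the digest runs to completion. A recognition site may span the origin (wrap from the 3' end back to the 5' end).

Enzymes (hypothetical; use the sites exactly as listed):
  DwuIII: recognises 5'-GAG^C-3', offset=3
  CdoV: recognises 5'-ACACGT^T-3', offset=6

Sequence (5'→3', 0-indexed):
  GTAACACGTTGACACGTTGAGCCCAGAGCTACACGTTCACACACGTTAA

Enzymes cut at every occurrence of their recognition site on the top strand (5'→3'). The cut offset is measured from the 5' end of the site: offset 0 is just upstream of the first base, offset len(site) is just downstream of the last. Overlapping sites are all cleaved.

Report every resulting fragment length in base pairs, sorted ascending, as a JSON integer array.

Per-enzyme occurrences:
  DwuIII (GAGC, off=3): starts [18, 25] → cuts [21, 28]
  CdoV (ACACGTT, off=6): starts [3, 11, 30, 40] → cuts [9, 17, 36, 46]

Pooled cuts: [9, 17, 21, 28, 36, 46]

Fragment lengths:
  9→17: 8 bp
  17→21: 4 bp
  21→28: 7 bp
  28→36: 8 bp
  36→46: 10 bp
  46→9 (wrap): 49-46+9 = 12 bp

[4,7,8,8,10,12]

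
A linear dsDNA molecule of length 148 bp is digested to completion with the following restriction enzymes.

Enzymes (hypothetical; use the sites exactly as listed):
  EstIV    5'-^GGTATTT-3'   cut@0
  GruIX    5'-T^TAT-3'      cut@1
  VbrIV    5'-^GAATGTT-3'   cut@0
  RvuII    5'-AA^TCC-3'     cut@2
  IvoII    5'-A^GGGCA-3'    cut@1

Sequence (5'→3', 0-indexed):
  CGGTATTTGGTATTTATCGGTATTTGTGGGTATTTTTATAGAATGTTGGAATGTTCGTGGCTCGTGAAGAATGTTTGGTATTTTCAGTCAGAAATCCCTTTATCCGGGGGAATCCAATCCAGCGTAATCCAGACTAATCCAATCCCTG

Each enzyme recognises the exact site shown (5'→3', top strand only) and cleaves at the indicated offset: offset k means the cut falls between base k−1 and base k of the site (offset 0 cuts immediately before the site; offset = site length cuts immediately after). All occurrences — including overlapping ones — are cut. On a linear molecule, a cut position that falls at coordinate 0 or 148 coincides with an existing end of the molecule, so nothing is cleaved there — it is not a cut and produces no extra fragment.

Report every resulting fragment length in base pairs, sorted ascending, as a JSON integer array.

[1,4,4,5,5,6,6,6,7,8,8,8,10,10,10,12,18,20]

Per-enzyme occurrences:
  EstIV GGTATTT/0: at [1, 8, 18, 28, 76] ⇒ [1, 8, 18, 28, 76]
  GruIX TTAT/1: at [13, 35, 99] ⇒ [14, 36, 100]
  VbrIV GAATGTT/0: at [40, 48, 68] ⇒ [40, 48, 68]
  RvuII AATCC/2: at [92, 110, 115, 125, 135, 140] ⇒ [94, 112, 117, 127, 137, 142]
  IvoII (AGGGCA, off=1): no sites

Pooled cuts: [1, 8, 14, 18, 28, 36, 40, 48, 68, 76, 94, 100, 112, 117, 127, 137, 142]

Fragments:
  [0,1): 1 bp
  [1,8): 7 bp
  [8,14): 6 bp
  [14,18): 4 bp
  [18,28): 10 bp
  [28,36): 8 bp
  [36,40): 4 bp
  [40,48): 8 bp
  [48,68): 20 bp
  [68,76): 8 bp
  [76,94): 18 bp
  [94,100): 6 bp
  [100,112): 12 bp
  [112,117): 5 bp
  [117,127): 10 bp
  [127,137): 10 bp
  [137,142): 5 bp
  [142,148): 6 bp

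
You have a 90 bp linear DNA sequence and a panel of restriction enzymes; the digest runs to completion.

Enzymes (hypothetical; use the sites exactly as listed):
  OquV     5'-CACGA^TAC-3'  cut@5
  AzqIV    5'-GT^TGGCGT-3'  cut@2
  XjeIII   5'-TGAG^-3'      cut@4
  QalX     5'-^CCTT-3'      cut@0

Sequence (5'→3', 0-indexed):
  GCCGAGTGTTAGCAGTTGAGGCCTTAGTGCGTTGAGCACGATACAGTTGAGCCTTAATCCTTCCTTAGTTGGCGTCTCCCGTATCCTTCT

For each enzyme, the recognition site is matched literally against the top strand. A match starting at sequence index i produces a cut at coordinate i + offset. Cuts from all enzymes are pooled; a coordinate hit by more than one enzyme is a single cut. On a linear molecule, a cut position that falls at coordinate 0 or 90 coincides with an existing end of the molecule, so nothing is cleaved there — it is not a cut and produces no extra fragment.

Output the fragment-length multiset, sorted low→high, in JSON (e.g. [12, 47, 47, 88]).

[1,4,5,6,7,7,10,15,15,20]

Site scan:
  OquV (CACGATAC, off=5): starts [36] → cuts [41]
  AzqIV (GTTGGCGT, off=2): starts [67] → cuts [69]
  XjeIII (TGAG, off=4): starts [16, 32, 47] → cuts [20, 36, 51]
  QalX (CCTT, off=0): starts [21, 51, 58, 62, 84] → cuts [21, 51, 58, 62, 84]

Pooled cuts: [20, 21, 36, 41, 51, 58, 62, 69, 84]

Fragments:
  [0,20): 20 bp
  [20,21): 1 bp
  [21,36): 15 bp
  [36,41): 5 bp
  [41,51): 10 bp
  [51,58): 7 bp
  [58,62): 4 bp
  [62,69): 7 bp
  [69,84): 15 bp
  [84,90): 6 bp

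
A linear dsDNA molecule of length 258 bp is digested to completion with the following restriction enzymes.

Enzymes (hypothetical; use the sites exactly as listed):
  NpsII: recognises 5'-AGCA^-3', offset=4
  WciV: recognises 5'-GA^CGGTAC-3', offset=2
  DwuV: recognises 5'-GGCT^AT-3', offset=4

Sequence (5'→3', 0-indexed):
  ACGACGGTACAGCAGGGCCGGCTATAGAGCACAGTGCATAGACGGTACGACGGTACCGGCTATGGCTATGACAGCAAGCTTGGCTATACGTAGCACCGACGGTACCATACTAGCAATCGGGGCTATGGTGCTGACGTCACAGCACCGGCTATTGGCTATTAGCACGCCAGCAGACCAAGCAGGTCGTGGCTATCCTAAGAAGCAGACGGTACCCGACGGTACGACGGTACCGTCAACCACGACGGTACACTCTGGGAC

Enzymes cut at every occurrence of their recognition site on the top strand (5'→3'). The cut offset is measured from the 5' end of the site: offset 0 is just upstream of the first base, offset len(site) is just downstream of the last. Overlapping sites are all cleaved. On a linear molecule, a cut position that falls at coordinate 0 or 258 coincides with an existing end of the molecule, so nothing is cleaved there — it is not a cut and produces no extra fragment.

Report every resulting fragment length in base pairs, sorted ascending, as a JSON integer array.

Scan for sites:
  NpsII AGCA/4: at [10, 27, 72, 91, 111, 140, 160, 168, 177, 200] ⇒ [14, 31, 76, 95, 115, 144, 164, 172, 181, 204]
  WciV GACGGTAC/2: at [2, 40, 48, 97, 204, 214, 222, 240] ⇒ [4, 42, 50, 99, 206, 216, 224, 242]
  DwuV GGCTAT/4: at [19, 57, 63, 81, 120, 146, 153, 187] ⇒ [23, 61, 67, 85, 124, 150, 157, 191]

Pooled cuts: [4, 14, 23, 31, 42, 50, 61, 67, 76, 85, 95, 99, 115, 124, 144, 150, 157, 164, 172, 181, 191, 204, 206, 216, 224, 242]

Fragment lengths:
  [0,4): 4 bp
  [4,14): 10 bp
  [14,23): 9 bp
  [23,31): 8 bp
  [31,42): 11 bp
  [42,50): 8 bp
  [50,61): 11 bp
  [61,67): 6 bp
  [67,76): 9 bp
  [76,85): 9 bp
  [85,95): 10 bp
  [95,99): 4 bp
  [99,115): 16 bp
  [115,124): 9 bp
  [124,144): 20 bp
  [144,150): 6 bp
  [150,157): 7 bp
  [157,164): 7 bp
  [164,172): 8 bp
  [172,181): 9 bp
  [181,191): 10 bp
  [191,204): 13 bp
  [204,206): 2 bp
  [206,216): 10 bp
  [216,224): 8 bp
  [224,242): 18 bp
  [242,258): 16 bp

[2,4,4,6,6,7,7,8,8,8,8,9,9,9,9,9,10,10,10,10,11,11,13,16,16,18,20]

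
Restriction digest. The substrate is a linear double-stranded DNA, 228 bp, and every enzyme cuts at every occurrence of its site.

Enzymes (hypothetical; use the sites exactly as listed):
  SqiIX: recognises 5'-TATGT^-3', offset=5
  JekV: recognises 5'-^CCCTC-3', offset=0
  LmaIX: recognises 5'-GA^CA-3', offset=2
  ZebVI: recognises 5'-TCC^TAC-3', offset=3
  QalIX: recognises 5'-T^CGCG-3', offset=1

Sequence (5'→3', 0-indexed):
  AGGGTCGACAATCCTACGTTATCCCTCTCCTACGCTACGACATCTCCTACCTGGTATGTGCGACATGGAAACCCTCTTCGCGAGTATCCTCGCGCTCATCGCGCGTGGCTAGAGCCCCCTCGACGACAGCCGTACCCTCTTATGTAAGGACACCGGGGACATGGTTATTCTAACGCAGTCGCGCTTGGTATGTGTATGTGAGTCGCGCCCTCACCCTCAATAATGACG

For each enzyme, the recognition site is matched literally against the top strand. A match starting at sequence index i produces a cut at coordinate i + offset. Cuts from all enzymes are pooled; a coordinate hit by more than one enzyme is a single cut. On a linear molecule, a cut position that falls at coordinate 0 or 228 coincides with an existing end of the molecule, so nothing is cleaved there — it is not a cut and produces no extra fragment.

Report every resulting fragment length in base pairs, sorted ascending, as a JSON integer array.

Per-enzyme occurrences:
  SqiIX TATGT/5: at [54, 140, 188, 194] ⇒ [59, 145, 193, 199]
  JekV CCCTC/0: at [22, 71, 116, 134, 207, 213] ⇒ [22, 71, 116, 134, 207, 213]
  LmaIX GACA/2: at [6, 38, 61, 124, 148, 157] ⇒ [8, 40, 63, 126, 150, 159]
  ZebVI TCCTAC/3: at [11, 27, 44] ⇒ [14, 30, 47]
  QalIX TCGCG/1: at [77, 89, 98, 178, 202] ⇒ [78, 90, 99, 179, 203]

All cut coordinates (distinct, sorted): [8, 14, 22, 30, 40, 47, 59, 63, 71, 78, 90, 99, 116, 126, 134, 145, 150, 159, 179, 193, 199, 203, 207, 213]

Fragment lengths:
  [0,8): 8 bp
  [8,14): 6 bp
  [14,22): 8 bp
  [22,30): 8 bp
  [30,40): 10 bp
  [40,47): 7 bp
  [47,59): 12 bp
  [59,63): 4 bp
  [63,71): 8 bp
  [71,78): 7 bp
  [78,90): 12 bp
  [90,99): 9 bp
  [99,116): 17 bp
  [116,126): 10 bp
  [126,134): 8 bp
  [134,145): 11 bp
  [145,150): 5 bp
  [150,159): 9 bp
  [159,179): 20 bp
  [179,193): 14 bp
  [193,199): 6 bp
  [199,203): 4 bp
  [203,207): 4 bp
  [207,213): 6 bp
  [213,228): 15 bp

[4,4,4,5,6,6,6,7,7,8,8,8,8,8,9,9,10,10,11,12,12,14,15,17,20]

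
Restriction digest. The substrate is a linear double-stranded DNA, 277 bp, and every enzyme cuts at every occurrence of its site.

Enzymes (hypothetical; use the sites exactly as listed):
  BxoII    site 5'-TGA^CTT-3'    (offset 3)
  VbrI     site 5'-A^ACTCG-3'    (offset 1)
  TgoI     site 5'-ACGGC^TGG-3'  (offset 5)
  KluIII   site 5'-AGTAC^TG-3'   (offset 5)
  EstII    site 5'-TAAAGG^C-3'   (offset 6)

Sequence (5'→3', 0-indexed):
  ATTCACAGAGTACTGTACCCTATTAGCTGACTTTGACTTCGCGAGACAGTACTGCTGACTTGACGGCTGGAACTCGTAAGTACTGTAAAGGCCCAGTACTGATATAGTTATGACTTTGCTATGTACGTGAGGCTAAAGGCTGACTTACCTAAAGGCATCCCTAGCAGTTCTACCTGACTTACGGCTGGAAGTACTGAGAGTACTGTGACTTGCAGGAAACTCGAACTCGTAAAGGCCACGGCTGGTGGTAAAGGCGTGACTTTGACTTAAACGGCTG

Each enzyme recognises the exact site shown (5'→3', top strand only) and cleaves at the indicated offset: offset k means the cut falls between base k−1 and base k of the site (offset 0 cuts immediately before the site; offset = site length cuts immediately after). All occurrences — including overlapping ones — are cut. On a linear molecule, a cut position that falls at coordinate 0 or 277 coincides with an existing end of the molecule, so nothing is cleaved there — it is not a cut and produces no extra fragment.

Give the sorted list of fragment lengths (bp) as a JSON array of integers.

Per-enzyme occurrences:
  BxoII (TGACTT, off=3): starts [27, 33, 55, 110, 140, 174, 205, 256, 262] → cuts [30, 36, 58, 113, 143, 177, 208, 259, 265]
  VbrI (AACTCG, off=1): starts [70, 217, 223] → cuts [71, 218, 224]
  TgoI (ACGGCTGG, off=5): starts [62, 180, 237] → cuts [67, 185, 242]
  KluIII (AGTACTG, off=5): starts [8, 47, 78, 94, 189, 198] → cuts [13, 52, 83, 99, 194, 203]
  EstII (TAAAGGC, off=6): starts [85, 133, 149, 229, 248] → cuts [91, 139, 155, 235, 254]

Pooled cuts: [13, 30, 36, 52, 58, 67, 71, 83, 91, 99, 113, 139, 143, 155, 177, 185, 194, 203, 208, 218, 224, 235, 242, 254, 259, 265]

Fragments:
  [0,13): 13 bp
  [13,30): 17 bp
  [30,36): 6 bp
  [36,52): 16 bp
  [52,58): 6 bp
  [58,67): 9 bp
  [67,71): 4 bp
  [71,83): 12 bp
  [83,91): 8 bp
  [91,99): 8 bp
  [99,113): 14 bp
  [113,139): 26 bp
  [139,143): 4 bp
  [143,155): 12 bp
  [155,177): 22 bp
  [177,185): 8 bp
  [185,194): 9 bp
  [194,203): 9 bp
  [203,208): 5 bp
  [208,218): 10 bp
  [218,224): 6 bp
  [224,235): 11 bp
  [235,242): 7 bp
  [242,254): 12 bp
  [254,259): 5 bp
  [259,265): 6 bp
  [265,277): 12 bp

[4,4,5,5,6,6,6,6,7,8,8,8,9,9,9,10,11,12,12,12,12,13,14,16,17,22,26]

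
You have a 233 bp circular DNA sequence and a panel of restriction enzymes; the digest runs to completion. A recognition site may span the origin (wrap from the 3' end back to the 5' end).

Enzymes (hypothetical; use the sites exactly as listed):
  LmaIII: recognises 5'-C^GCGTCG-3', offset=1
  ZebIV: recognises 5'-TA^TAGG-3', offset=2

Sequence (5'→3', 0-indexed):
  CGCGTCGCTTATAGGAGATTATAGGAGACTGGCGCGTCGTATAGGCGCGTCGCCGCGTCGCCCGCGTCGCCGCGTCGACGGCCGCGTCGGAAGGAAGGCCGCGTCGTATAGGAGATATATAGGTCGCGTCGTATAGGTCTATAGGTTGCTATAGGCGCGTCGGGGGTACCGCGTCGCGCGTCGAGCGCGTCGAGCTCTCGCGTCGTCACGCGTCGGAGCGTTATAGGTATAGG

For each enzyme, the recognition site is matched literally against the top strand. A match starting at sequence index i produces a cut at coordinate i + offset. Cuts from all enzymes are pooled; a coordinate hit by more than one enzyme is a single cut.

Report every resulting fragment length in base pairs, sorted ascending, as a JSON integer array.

[5,5,5,6,6,7,8,8,8,8,8,8,9,9,10,10,10,10,11,12,12,13,14,14,17]

Per-enzyme occurrences:
  LmaIII (CGCGTCG, off=1): starts [0, 32, 45, 53, 62, 70, 82, 99, 124, 155, 169, 176, 185, 198, 208] → cuts [1, 33, 46, 54, 63, 71, 83, 100, 125, 156, 170, 177, 186, 199, 209]
  ZebIV (TATAGG, off=2): starts [9, 19, 39, 106, 117, 131, 139, 149, 221, 227] → cuts [11, 21, 41, 108, 119, 133, 141, 151, 223, 229]

All cut coordinates (distinct, sorted): [1, 11, 21, 33, 41, 46, 54, 63, 71, 83, 100, 108, 119, 125, 133, 141, 151, 156, 170, 177, 186, 199, 209, 223, 229]

Fragment lengths:
  1→11: 10 bp
  11→21: 10 bp
  21→33: 12 bp
  33→41: 8 bp
  41→46: 5 bp
  46→54: 8 bp
  54→63: 9 bp
  63→71: 8 bp
  71→83: 12 bp
  83→100: 17 bp
  100→108: 8 bp
  108→119: 11 bp
  119→125: 6 bp
  125→133: 8 bp
  133→141: 8 bp
  141→151: 10 bp
  151→156: 5 bp
  156→170: 14 bp
  170→177: 7 bp
  177→186: 9 bp
  186→199: 13 bp
  199→209: 10 bp
  209→223: 14 bp
  223→229: 6 bp
  229→1 (wrap): 233-229+1 = 5 bp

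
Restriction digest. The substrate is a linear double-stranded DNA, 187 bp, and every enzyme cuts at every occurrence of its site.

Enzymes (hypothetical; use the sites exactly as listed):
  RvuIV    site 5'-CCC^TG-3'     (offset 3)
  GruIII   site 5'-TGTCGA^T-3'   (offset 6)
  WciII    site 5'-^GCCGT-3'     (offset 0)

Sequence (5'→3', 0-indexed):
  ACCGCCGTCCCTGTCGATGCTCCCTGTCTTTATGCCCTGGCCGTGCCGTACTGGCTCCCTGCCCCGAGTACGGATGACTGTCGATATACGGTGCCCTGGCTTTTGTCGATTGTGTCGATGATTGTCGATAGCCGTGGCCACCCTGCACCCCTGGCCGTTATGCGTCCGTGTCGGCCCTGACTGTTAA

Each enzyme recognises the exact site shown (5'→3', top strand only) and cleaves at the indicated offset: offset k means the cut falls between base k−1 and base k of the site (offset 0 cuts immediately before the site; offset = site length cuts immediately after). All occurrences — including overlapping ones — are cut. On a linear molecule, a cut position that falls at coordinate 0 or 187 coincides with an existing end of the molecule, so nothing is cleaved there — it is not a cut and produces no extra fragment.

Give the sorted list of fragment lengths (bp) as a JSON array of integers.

[2,2,2,3,5,6,7,8,8,9,10,10,12,13,13,13,15,24,25]

Per-enzyme occurrences:
  RvuIV CCCTG/3: at [8, 21, 34, 56, 93, 140, 148, 174] ⇒ [11, 24, 37, 59, 96, 143, 151, 177]
  GruIII TGTCGAT/6: at [11, 78, 103, 112, 122] ⇒ [17, 84, 109, 118, 128]
  WciII GCCGT/0: at [3, 39, 44, 130, 153] ⇒ [3, 39, 44, 130, 153]

All cut coordinates (distinct, sorted): [3, 11, 17, 24, 37, 39, 44, 59, 84, 96, 109, 118, 128, 130, 143, 151, 153, 177]

Fragment lengths:
  [0,3): 3 bp
  [3,11): 8 bp
  [11,17): 6 bp
  [17,24): 7 bp
  [24,37): 13 bp
  [37,39): 2 bp
  [39,44): 5 bp
  [44,59): 15 bp
  [59,84): 25 bp
  [84,96): 12 bp
  [96,109): 13 bp
  [109,118): 9 bp
  [118,128): 10 bp
  [128,130): 2 bp
  [130,143): 13 bp
  [143,151): 8 bp
  [151,153): 2 bp
  [153,177): 24 bp
  [177,187): 10 bp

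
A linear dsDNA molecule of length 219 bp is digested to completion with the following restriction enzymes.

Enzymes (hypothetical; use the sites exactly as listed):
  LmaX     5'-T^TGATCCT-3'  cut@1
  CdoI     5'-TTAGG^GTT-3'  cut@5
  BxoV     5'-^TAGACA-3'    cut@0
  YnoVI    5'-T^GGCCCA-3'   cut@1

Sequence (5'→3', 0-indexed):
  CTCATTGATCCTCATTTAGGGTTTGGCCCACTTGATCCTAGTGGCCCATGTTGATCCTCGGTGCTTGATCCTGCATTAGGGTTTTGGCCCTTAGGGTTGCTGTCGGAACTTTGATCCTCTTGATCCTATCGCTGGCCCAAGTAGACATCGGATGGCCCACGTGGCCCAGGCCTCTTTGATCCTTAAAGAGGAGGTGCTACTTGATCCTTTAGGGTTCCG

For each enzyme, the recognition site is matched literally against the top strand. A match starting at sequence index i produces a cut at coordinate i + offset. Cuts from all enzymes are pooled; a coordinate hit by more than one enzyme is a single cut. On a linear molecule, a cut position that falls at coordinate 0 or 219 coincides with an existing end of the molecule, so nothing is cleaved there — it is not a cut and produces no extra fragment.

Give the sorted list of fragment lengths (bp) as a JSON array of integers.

Scan for sites:
  LmaX (TTGATCCT, off=1): starts [4, 31, 50, 64, 110, 119, 175, 200] → cuts [5, 32, 51, 65, 111, 120, 176, 201]
  CdoI (TTAGGGTT, off=5): starts [15, 75, 90, 208] → cuts [20, 80, 95, 213]
  BxoV (TAGACA, off=0): starts [141] → cuts [141]
  YnoVI (TGGCCCA, off=1): starts [23, 41, 132, 152, 161] → cuts [24, 42, 133, 153, 162]

All cut coordinates (distinct, sorted): [5, 20, 24, 32, 42, 51, 65, 80, 95, 111, 120, 133, 141, 153, 162, 176, 201, 213]

Fragment lengths:
  [0,5): 5 bp
  [5,20): 15 bp
  [20,24): 4 bp
  [24,32): 8 bp
  [32,42): 10 bp
  [42,51): 9 bp
  [51,65): 14 bp
  [65,80): 15 bp
  [80,95): 15 bp
  [95,111): 16 bp
  [111,120): 9 bp
  [120,133): 13 bp
  [133,141): 8 bp
  [141,153): 12 bp
  [153,162): 9 bp
  [162,176): 14 bp
  [176,201): 25 bp
  [201,213): 12 bp
  [213,219): 6 bp

[4,5,6,8,8,9,9,9,10,12,12,13,14,14,15,15,15,16,25]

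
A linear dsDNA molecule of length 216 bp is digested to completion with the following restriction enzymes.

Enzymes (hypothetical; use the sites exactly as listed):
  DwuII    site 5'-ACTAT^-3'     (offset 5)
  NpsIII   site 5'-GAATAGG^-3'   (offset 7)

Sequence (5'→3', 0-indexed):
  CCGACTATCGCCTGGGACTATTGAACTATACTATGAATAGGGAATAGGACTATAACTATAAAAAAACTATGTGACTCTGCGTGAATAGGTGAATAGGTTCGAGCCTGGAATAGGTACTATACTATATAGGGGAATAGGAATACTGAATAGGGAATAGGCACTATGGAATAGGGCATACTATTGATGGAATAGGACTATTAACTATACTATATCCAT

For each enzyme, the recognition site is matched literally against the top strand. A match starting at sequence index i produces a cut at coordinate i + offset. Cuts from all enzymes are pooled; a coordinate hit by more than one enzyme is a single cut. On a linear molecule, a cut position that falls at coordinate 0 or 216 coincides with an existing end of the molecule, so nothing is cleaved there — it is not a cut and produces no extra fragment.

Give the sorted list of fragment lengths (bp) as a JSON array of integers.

Site scan:
  DwuII (ACTAT, off=5): starts [3, 16, 24, 29, 48, 54, 65, 115, 120, 159, 176, 193, 200, 205] → cuts [8, 21, 29, 34, 53, 59, 70, 120, 125, 164, 181, 198, 205, 210]
  NpsIII (GAATAGG, off=7): starts [34, 41, 82, 90, 107, 131, 144, 151, 165, 186] → cuts [41, 48, 89, 97, 114, 138, 151, 158, 172, 193]

All cut coordinates (distinct, sorted): [8, 21, 29, 34, 41, 48, 53, 59, 70, 89, 97, 114, 120, 125, 138, 151, 158, 164, 172, 181, 193, 198, 205, 210]

Fragment lengths:
  [0,8): 8 bp
  [8,21): 13 bp
  [21,29): 8 bp
  [29,34): 5 bp
  [34,41): 7 bp
  [41,48): 7 bp
  [48,53): 5 bp
  [53,59): 6 bp
  [59,70): 11 bp
  [70,89): 19 bp
  [89,97): 8 bp
  [97,114): 17 bp
  [114,120): 6 bp
  [120,125): 5 bp
  [125,138): 13 bp
  [138,151): 13 bp
  [151,158): 7 bp
  [158,164): 6 bp
  [164,172): 8 bp
  [172,181): 9 bp
  [181,193): 12 bp
  [193,198): 5 bp
  [198,205): 7 bp
  [205,210): 5 bp
  [210,216): 6 bp

[5,5,5,5,5,6,6,6,6,7,7,7,7,8,8,8,8,9,11,12,13,13,13,17,19]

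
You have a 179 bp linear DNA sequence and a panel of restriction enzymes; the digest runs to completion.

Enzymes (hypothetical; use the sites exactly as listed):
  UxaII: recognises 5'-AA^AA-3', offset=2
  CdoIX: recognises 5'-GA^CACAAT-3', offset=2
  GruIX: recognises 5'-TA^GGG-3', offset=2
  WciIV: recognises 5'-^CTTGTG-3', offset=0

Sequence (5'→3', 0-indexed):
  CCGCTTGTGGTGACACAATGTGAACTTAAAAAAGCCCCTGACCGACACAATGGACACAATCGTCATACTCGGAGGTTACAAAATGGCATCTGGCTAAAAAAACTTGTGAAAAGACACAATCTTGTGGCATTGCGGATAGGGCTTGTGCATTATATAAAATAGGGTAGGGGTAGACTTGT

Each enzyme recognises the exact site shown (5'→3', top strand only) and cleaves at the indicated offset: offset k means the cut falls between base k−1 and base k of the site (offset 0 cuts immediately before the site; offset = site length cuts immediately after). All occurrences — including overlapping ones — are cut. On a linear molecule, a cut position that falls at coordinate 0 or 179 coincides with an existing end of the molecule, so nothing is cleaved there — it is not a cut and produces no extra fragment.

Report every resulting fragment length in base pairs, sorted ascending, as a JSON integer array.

Site scan:
  UxaII (AAAA, off=2): starts [27, 28, 29, 79, 95, 96, 97, 98, 108, 155] → cuts [29, 30, 31, 81, 97, 98, 99, 100, 110, 157]
  CdoIX (GACACAAT, off=2): starts [11, 43, 52, 112] → cuts [13, 45, 54, 114]
  GruIX (TAGGG, off=2): starts [136, 159, 164] → cuts [138, 161, 166]
  WciIV (CTTGTG, off=0): starts [3, 102, 120, 141] → cuts [3, 102, 120, 141]

Pooled cuts: [3, 13, 29, 30, 31, 45, 54, 81, 97, 98, 99, 100, 102, 110, 114, 120, 138, 141, 157, 161, 166]

Fragment lengths:
  [0,3): 3 bp
  [3,13): 10 bp
  [13,29): 16 bp
  [29,30): 1 bp
  [30,31): 1 bp
  [31,45): 14 bp
  [45,54): 9 bp
  [54,81): 27 bp
  [81,97): 16 bp
  [97,98): 1 bp
  [98,99): 1 bp
  [99,100): 1 bp
  [100,102): 2 bp
  [102,110): 8 bp
  [110,114): 4 bp
  [114,120): 6 bp
  [120,138): 18 bp
  [138,141): 3 bp
  [141,157): 16 bp
  [157,161): 4 bp
  [161,166): 5 bp
  [166,179): 13 bp

[1,1,1,1,1,2,3,3,4,4,5,6,8,9,10,13,14,16,16,16,18,27]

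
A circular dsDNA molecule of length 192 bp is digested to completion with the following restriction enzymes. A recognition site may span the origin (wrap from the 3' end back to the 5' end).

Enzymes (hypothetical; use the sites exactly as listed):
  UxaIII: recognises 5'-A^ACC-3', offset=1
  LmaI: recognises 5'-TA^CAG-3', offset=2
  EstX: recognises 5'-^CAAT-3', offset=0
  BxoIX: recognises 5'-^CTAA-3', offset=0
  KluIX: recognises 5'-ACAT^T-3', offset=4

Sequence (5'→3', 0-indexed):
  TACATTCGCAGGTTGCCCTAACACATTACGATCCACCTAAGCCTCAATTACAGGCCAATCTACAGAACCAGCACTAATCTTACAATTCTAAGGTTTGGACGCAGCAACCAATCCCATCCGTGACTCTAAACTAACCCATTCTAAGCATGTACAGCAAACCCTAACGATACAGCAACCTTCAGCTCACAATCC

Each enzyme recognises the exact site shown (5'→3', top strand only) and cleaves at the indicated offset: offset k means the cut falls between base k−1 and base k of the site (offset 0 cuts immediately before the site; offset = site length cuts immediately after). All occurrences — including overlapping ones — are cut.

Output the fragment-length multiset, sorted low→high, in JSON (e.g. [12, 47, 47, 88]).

Site scan:
  UxaIII (AACC, off=1): starts [65, 105, 132, 156, 173] → cuts [66, 106, 133, 157, 174]
  LmaI (TACAG, off=2): starts [48, 60, 149, 167] → cuts [50, 62, 151, 169]
  EstX (CAAT, off=0): starts [44, 55, 82, 108, 186] → cuts [44, 55, 82, 108, 186]
  BxoIX (CTAA, off=0): starts [17, 36, 73, 87, 125, 130, 140, 160] → cuts [17, 36, 73, 87, 125, 130, 140, 160]
  KluIX (ACATT, off=4): starts [1, 22] → cuts [5, 26]

Pooled cuts: [5, 17, 26, 36, 44, 50, 55, 62, 66, 73, 82, 87, 106, 108, 125, 130, 133, 140, 151, 157, 160, 169, 174, 186]

Fragment lengths:
  5→17: 12 bp
  17→26: 9 bp
  26→36: 10 bp
  36→44: 8 bp
  44→50: 6 bp
  50→55: 5 bp
  55→62: 7 bp
  62→66: 4 bp
  66→73: 7 bp
  73→82: 9 bp
  82→87: 5 bp
  87→106: 19 bp
  106→108: 2 bp
  108→125: 17 bp
  125→130: 5 bp
  130→133: 3 bp
  133→140: 7 bp
  140→151: 11 bp
  151→157: 6 bp
  157→160: 3 bp
  160→169: 9 bp
  169→174: 5 bp
  174→186: 12 bp
  186→5 (wrap): 192-186+5 = 11 bp

[2,3,3,4,5,5,5,5,6,6,7,7,7,8,9,9,9,10,11,11,12,12,17,19]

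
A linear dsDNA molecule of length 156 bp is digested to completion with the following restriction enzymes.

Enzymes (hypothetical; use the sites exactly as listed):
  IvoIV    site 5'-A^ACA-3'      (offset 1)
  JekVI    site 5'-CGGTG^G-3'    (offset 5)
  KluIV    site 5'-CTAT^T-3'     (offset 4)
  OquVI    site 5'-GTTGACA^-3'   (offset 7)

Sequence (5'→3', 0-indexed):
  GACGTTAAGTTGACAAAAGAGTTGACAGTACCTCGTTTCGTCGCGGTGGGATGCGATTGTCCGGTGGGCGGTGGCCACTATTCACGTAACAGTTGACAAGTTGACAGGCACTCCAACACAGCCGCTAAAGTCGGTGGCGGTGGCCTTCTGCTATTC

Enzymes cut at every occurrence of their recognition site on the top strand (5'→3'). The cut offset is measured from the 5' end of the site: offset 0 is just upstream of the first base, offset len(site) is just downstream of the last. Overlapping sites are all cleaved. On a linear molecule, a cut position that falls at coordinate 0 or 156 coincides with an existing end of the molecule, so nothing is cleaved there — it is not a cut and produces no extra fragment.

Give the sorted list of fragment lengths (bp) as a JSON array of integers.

[2,6,7,7,8,8,9,10,12,12,15,18,21,21]

Per-enzyme occurrences:
  IvoIV (AACA, off=1): starts [87, 114] → cuts [88, 115]
  JekVI (CGGTGG, off=5): starts [43, 61, 68, 131, 137] → cuts [48, 66, 73, 136, 142]
  KluIV (CTATT, off=4): starts [77, 150] → cuts [81, 154]
  OquVI (GTTGACA, off=7): starts [8, 20, 91, 99] → cuts [15, 27, 98, 106]

All cut coordinates (distinct, sorted): [15, 27, 48, 66, 73, 81, 88, 98, 106, 115, 136, 142, 154]

Fragments:
  [0,15): 15 bp
  [15,27): 12 bp
  [27,48): 21 bp
  [48,66): 18 bp
  [66,73): 7 bp
  [73,81): 8 bp
  [81,88): 7 bp
  [88,98): 10 bp
  [98,106): 8 bp
  [106,115): 9 bp
  [115,136): 21 bp
  [136,142): 6 bp
  [142,154): 12 bp
  [154,156): 2 bp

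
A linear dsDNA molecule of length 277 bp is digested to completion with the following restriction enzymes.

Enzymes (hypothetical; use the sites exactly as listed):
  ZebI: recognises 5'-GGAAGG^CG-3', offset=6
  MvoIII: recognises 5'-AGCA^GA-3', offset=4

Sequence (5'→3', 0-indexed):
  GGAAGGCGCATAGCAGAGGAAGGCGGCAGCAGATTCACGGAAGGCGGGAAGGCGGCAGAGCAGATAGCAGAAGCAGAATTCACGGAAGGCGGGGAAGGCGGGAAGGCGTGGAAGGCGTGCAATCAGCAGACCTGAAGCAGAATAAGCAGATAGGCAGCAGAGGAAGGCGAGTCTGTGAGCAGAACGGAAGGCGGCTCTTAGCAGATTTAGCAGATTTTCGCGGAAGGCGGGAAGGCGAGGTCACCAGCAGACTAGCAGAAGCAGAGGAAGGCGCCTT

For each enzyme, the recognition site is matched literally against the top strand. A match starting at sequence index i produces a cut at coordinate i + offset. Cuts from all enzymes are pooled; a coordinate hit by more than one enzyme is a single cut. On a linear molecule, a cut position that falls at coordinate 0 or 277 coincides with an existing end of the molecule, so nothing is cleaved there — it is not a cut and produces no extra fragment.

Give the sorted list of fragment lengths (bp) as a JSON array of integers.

Site scan:
  ZebI (GGAAGGCG, off=6): starts [0, 17, 38, 46, 83, 92, 100, 109, 161, 185, 221, 229, 265] → cuts [6, 23, 44, 52, 89, 98, 106, 115, 167, 191, 227, 235, 271]
  MvoIII (AGCAGA, off=4): starts [11, 27, 58, 65, 71, 124, 135, 144, 155, 177, 199, 208, 245, 253, 259] → cuts [15, 31, 62, 69, 75, 128, 139, 148, 159, 181, 203, 212, 249, 257, 263]

All cut coordinates (distinct, sorted): [6, 15, 23, 31, 44, 52, 62, 69, 75, 89, 98, 106, 115, 128, 139, 148, 159, 167, 181, 191, 203, 212, 227, 235, 249, 257, 263, 271]

Fragments:
  [0,6): 6 bp
  [6,15): 9 bp
  [15,23): 8 bp
  [23,31): 8 bp
  [31,44): 13 bp
  [44,52): 8 bp
  [52,62): 10 bp
  [62,69): 7 bp
  [69,75): 6 bp
  [75,89): 14 bp
  [89,98): 9 bp
  [98,106): 8 bp
  [106,115): 9 bp
  [115,128): 13 bp
  [128,139): 11 bp
  [139,148): 9 bp
  [148,159): 11 bp
  [159,167): 8 bp
  [167,181): 14 bp
  [181,191): 10 bp
  [191,203): 12 bp
  [203,212): 9 bp
  [212,227): 15 bp
  [227,235): 8 bp
  [235,249): 14 bp
  [249,257): 8 bp
  [257,263): 6 bp
  [263,271): 8 bp
  [271,277): 6 bp

[6,6,6,6,7,8,8,8,8,8,8,8,8,9,9,9,9,9,10,10,11,11,12,13,13,14,14,14,15]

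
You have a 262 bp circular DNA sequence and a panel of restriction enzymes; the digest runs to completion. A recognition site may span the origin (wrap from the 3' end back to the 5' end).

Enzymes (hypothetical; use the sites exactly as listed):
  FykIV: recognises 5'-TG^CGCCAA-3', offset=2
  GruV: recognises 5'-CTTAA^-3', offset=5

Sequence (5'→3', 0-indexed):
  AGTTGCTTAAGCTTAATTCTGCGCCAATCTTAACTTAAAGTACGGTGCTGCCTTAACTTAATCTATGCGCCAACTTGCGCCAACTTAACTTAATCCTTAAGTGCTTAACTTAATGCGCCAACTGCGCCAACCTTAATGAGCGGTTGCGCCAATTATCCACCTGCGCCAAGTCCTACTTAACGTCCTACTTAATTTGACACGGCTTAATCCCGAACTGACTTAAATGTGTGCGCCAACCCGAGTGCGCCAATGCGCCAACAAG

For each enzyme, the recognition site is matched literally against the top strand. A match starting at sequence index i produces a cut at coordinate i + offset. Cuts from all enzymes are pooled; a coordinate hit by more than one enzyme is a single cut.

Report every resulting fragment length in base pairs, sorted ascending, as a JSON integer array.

[2,5,5,5,5,5,6,6,7,7,8,8,9,10,10,11,12,12,12,14,15,16,17,17,18,20]

Site scan:
  FykIV (TGCGCCAA, off=2): starts [19, 65, 75, 113, 122, 144, 161, 228, 242, 250] → cuts [21, 67, 77, 115, 124, 146, 163, 230, 244, 252]
  GruV (CTTAA, off=5): starts [5, 11, 28, 33, 51, 56, 83, 88, 95, 103, 108, 131, 175, 187, 202, 218] → cuts [10, 16, 33, 38, 56, 61, 88, 93, 100, 108, 113, 136, 180, 192, 207, 223]

All cut coordinates (distinct, sorted): [10, 16, 21, 33, 38, 56, 61, 67, 77, 88, 93, 100, 108, 113, 115, 124, 136, 146, 163, 180, 192, 207, 223, 230, 244, 252]

Fragment lengths:
  10→16: 6 bp
  16→21: 5 bp
  21→33: 12 bp
  33→38: 5 bp
  38→56: 18 bp
  56→61: 5 bp
  61→67: 6 bp
  67→77: 10 bp
  77→88: 11 bp
  88→93: 5 bp
  93→100: 7 bp
  100→108: 8 bp
  108→113: 5 bp
  113→115: 2 bp
  115→124: 9 bp
  124→136: 12 bp
  136→146: 10 bp
  146→163: 17 bp
  163→180: 17 bp
  180→192: 12 bp
  192→207: 15 bp
  207→223: 16 bp
  223→230: 7 bp
  230→244: 14 bp
  244→252: 8 bp
  252→10 (wrap): 262-252+10 = 20 bp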